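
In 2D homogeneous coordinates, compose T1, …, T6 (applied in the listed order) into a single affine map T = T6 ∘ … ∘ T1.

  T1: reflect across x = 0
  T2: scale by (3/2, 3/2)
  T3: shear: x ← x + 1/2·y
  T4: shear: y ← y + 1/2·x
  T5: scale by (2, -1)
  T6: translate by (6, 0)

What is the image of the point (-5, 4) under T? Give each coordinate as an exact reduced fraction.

T1 reflect across x = 0: (-5, 4) → (5, 4)
T2 scale by (3/2, 3/2): (5, 4) → (15/2, 6)
T3 shear: x ← x + 1/2·y: (15/2, 6) → (21/2, 6)
T4 shear: y ← y + 1/2·x: (21/2, 6) → (21/2, 45/4)
T5 scale by (2, -1): (21/2, 45/4) → (21, -45/4)
T6 translate by (6, 0): (21, -45/4) → (27, -45/4)

T(p) = (27, -45/4)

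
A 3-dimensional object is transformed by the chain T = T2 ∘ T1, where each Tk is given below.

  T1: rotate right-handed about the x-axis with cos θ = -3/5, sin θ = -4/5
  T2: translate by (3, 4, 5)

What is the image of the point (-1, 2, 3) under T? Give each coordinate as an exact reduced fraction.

T1 rotate right-handed about the x-axis with cos θ = -3/5, sin θ = -4/5: (-1, 2, 3) → (-1, 6/5, -17/5)
T2 translate by (3, 4, 5): (-1, 6/5, -17/5) → (2, 26/5, 8/5)

T(p) = (2, 26/5, 8/5)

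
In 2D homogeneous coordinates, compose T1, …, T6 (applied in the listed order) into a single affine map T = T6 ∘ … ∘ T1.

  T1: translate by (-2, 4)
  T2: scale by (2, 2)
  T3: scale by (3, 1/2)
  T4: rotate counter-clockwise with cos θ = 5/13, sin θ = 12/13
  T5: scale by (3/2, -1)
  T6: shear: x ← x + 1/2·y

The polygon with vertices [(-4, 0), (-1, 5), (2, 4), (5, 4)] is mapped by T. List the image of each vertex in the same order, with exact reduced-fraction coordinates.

image vertices: (-136/13, 412/13), (-423/26, 171/13), (-164/13, -40/13), (-137/13, -256/13)

T1 translate by (-2, 4): (-4, 0) → (-6, 4); (-1, 5) → (-3, 9); (2, 4) → (0, 8); (5, 4) → (3, 8)
T2 scale by (2, 2): (-6, 4) → (-12, 8); (-3, 9) → (-6, 18); (0, 8) → (0, 16); (3, 8) → (6, 16)
T3 scale by (3, 1/2): (-12, 8) → (-36, 4); (-6, 18) → (-18, 9); (0, 16) → (0, 8); (6, 16) → (18, 8)
T4 rotate counter-clockwise with cos θ = 5/13, sin θ = 12/13: (-36, 4) → (-228/13, -412/13); (-18, 9) → (-198/13, -171/13); (0, 8) → (-96/13, 40/13); (18, 8) → (-6/13, 256/13)
T5 scale by (3/2, -1): (-228/13, -412/13) → (-342/13, 412/13); (-198/13, -171/13) → (-297/13, 171/13); (-96/13, 40/13) → (-144/13, -40/13); (-6/13, 256/13) → (-9/13, -256/13)
T6 shear: x ← x + 1/2·y: (-342/13, 412/13) → (-136/13, 412/13); (-297/13, 171/13) → (-423/26, 171/13); (-144/13, -40/13) → (-164/13, -40/13); (-9/13, -256/13) → (-137/13, -256/13)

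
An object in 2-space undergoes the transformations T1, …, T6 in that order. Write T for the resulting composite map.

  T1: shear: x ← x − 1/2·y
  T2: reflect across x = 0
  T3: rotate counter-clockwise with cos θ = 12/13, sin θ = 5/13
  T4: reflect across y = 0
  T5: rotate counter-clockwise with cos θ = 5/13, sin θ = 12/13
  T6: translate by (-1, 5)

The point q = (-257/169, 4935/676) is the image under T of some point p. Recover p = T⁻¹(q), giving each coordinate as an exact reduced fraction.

p = (-9/4, -2)

T1 = [1 -1/2 0; 0 1 0; 0 0 1]
T2·T1 = [-1 1/2 0; 0 1 0; 0 0 1]
T3·…·T1 = [-12/13 1/13 0; -5/13 29/26 0; 0 0 1]
T4·…·T1 = [-12/13 1/13 0; 5/13 -29/26 0; 0 0 1]
T5·…·T1 = [-120/169 179/169 0; -119/169 -121/338 0; 0 0 1]
T6·…·T1 = [-120/169 179/169 -1; -119/169 -121/338 5; 0 0 1]
det M = 1; M⁻¹ = [-121/338 -179/169 1669/338; 119/169 -120/169 719/169; 0 0 1]
M⁻¹ · (-257/169, 4935/676)ᵀ = (-9/4, -2)ᵀ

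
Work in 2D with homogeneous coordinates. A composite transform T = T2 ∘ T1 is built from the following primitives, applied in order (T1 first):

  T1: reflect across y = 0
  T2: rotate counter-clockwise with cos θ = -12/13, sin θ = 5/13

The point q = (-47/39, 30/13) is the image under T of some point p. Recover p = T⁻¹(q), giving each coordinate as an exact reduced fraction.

p = (2, 5/3)

T1 = [1 0 0; 0 -1 0; 0 0 1]
T2·T1 = [-12/13 5/13 0; 5/13 12/13 0; 0 0 1]
det M = -1; M⁻¹ = [-12/13 5/13 0; 5/13 12/13 0; 0 0 1]
M⁻¹ · (-47/39, 30/13)ᵀ = (2, 5/3)ᵀ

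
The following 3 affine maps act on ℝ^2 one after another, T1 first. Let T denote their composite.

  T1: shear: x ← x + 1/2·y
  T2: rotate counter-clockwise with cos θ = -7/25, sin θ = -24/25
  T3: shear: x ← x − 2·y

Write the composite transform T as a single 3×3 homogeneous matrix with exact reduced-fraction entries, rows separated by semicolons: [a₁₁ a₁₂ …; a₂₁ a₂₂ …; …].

T = [41/25 117/50 0; -24/25 -19/25 0; 0 0 1]

T1 = [1 1/2 0; 0 1 0; 0 0 1]
T2·T1 = [-7/25 41/50 0; -24/25 -19/25 0; 0 0 1]
T3·…·T1 = [41/25 117/50 0; -24/25 -19/25 0; 0 0 1]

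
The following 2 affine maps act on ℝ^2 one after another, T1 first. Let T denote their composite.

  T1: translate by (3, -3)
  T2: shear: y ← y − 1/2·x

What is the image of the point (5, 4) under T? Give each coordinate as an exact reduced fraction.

T(p) = (8, -3)

T1 translate by (3, -3): (5, 4) → (8, 1)
T2 shear: y ← y − 1/2·x: (8, 1) → (8, -3)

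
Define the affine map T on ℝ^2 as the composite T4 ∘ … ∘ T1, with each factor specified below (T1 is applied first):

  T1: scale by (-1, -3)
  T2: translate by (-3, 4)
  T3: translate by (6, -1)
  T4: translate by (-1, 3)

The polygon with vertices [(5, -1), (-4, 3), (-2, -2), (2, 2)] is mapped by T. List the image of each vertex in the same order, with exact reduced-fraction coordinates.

image vertices: (-3, 9), (6, -3), (4, 12), (0, 0)

T1 scale by (-1, -3): (5, -1) → (-5, 3); (-4, 3) → (4, -9); (-2, -2) → (2, 6); (2, 2) → (-2, -6)
T2 translate by (-3, 4): (-5, 3) → (-8, 7); (4, -9) → (1, -5); (2, 6) → (-1, 10); (-2, -6) → (-5, -2)
T3 translate by (6, -1): (-8, 7) → (-2, 6); (1, -5) → (7, -6); (-1, 10) → (5, 9); (-5, -2) → (1, -3)
T4 translate by (-1, 3): (-2, 6) → (-3, 9); (7, -6) → (6, -3); (5, 9) → (4, 12); (1, -3) → (0, 0)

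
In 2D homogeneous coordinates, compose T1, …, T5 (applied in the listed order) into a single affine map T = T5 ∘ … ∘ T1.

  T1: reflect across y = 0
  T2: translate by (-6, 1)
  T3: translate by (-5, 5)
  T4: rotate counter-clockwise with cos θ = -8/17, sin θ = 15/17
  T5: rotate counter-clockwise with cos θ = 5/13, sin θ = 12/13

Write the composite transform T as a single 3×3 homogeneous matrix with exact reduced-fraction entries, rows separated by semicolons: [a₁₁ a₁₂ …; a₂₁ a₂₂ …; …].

T = [-220/221 -21/221 2546/221; -21/221 220/221 -1089/221; 0 0 1]

T1 = [1 0 0; 0 -1 0; 0 0 1]
T2·T1 = [1 0 -6; 0 -1 1; 0 0 1]
T3·…·T1 = [1 0 -11; 0 -1 6; 0 0 1]
T4·…·T1 = [-8/17 15/17 -2/17; 15/17 8/17 -213/17; 0 0 1]
T5·…·T1 = [-220/221 -21/221 2546/221; -21/221 220/221 -1089/221; 0 0 1]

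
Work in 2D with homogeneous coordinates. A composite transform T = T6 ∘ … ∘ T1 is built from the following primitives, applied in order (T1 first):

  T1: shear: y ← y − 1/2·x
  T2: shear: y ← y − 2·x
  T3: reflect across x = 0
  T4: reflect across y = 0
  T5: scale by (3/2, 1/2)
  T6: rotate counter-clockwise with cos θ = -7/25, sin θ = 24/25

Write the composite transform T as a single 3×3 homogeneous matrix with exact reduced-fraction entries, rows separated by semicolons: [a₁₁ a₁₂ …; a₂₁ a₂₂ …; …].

T = [-39/50 12/25 0; -179/100 7/50 0; 0 0 1]

T1 = [1 0 0; -1/2 1 0; 0 0 1]
T2·T1 = [1 0 0; -5/2 1 0; 0 0 1]
T3·…·T1 = [-1 0 0; -5/2 1 0; 0 0 1]
T4·…·T1 = [-1 0 0; 5/2 -1 0; 0 0 1]
T5·…·T1 = [-3/2 0 0; 5/4 -1/2 0; 0 0 1]
T6·…·T1 = [-39/50 12/25 0; -179/100 7/50 0; 0 0 1]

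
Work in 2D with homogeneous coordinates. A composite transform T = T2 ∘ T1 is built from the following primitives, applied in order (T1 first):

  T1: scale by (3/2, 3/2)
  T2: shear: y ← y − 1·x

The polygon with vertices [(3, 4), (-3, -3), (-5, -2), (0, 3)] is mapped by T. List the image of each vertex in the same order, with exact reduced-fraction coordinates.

image vertices: (9/2, 3/2), (-9/2, 0), (-15/2, 9/2), (0, 9/2)

T1 scale by (3/2, 3/2): (3, 4) → (9/2, 6); (-3, -3) → (-9/2, -9/2); (-5, -2) → (-15/2, -3); (0, 3) → (0, 9/2)
T2 shear: y ← y − 1·x: (9/2, 6) → (9/2, 3/2); (-9/2, -9/2) → (-9/2, 0); (-15/2, -3) → (-15/2, 9/2); (0, 9/2) → (0, 9/2)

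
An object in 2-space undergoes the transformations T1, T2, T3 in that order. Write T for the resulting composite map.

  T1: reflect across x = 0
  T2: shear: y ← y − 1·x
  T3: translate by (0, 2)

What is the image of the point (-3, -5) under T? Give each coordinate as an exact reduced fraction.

T1 reflect across x = 0: (-3, -5) → (3, -5)
T2 shear: y ← y − 1·x: (3, -5) → (3, -8)
T3 translate by (0, 2): (3, -8) → (3, -6)

T(p) = (3, -6)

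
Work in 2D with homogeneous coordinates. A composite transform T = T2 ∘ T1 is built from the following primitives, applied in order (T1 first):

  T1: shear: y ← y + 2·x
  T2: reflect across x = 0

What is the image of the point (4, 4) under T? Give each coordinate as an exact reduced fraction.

T(p) = (-4, 12)

T1 shear: y ← y + 2·x: (4, 4) → (4, 12)
T2 reflect across x = 0: (4, 12) → (-4, 12)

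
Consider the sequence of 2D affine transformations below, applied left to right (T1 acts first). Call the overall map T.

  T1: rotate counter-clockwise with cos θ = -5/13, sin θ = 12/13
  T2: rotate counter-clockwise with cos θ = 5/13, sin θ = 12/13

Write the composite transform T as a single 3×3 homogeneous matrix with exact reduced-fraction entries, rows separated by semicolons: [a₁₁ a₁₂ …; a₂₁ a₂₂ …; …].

T1 = [-5/13 -12/13 0; 12/13 -5/13 0; 0 0 1]
T2·T1 = [-1 0 0; 0 -1 0; 0 0 1]

T = [-1 0 0; 0 -1 0; 0 0 1]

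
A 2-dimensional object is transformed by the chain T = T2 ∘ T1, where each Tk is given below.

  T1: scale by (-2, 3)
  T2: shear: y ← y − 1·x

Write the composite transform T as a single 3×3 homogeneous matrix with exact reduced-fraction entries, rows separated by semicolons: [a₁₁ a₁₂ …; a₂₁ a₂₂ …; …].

T = [-2 0 0; 2 3 0; 0 0 1]

T1 = [-2 0 0; 0 3 0; 0 0 1]
T2·T1 = [-2 0 0; 2 3 0; 0 0 1]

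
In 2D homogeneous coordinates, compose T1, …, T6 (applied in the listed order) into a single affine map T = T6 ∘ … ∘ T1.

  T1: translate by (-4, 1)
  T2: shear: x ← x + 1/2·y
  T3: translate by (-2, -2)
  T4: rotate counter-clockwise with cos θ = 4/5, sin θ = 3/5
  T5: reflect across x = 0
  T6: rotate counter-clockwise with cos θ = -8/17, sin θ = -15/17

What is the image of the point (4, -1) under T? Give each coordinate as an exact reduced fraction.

T(p) = (-226/85, 82/85)

T1 translate by (-4, 1): (4, -1) → (0, 0)
T2 shear: x ← x + 1/2·y: (0, 0) → (0, 0)
T3 translate by (-2, -2): (0, 0) → (-2, -2)
T4 rotate counter-clockwise with cos θ = 4/5, sin θ = 3/5: (-2, -2) → (-2/5, -14/5)
T5 reflect across x = 0: (-2/5, -14/5) → (2/5, -14/5)
T6 rotate counter-clockwise with cos θ = -8/17, sin θ = -15/17: (2/5, -14/5) → (-226/85, 82/85)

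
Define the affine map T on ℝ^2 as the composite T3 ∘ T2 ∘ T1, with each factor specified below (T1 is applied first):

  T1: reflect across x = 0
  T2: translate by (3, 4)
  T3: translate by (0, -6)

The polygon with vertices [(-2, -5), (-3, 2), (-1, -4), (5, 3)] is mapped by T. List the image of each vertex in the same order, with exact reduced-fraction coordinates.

image vertices: (5, -7), (6, 0), (4, -6), (-2, 1)

T1 reflect across x = 0: (-2, -5) → (2, -5); (-3, 2) → (3, 2); (-1, -4) → (1, -4); (5, 3) → (-5, 3)
T2 translate by (3, 4): (2, -5) → (5, -1); (3, 2) → (6, 6); (1, -4) → (4, 0); (-5, 3) → (-2, 7)
T3 translate by (0, -6): (5, -1) → (5, -7); (6, 6) → (6, 0); (4, 0) → (4, -6); (-2, 7) → (-2, 1)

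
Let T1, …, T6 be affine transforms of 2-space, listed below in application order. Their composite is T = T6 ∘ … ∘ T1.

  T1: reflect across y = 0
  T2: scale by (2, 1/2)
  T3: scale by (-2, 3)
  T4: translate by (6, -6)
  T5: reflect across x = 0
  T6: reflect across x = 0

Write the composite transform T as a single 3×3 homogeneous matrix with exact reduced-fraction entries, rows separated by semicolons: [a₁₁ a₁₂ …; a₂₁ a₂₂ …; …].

T1 = [1 0 0; 0 -1 0; 0 0 1]
T2·T1 = [2 0 0; 0 -1/2 0; 0 0 1]
T3·…·T1 = [-4 0 0; 0 -3/2 0; 0 0 1]
T4·…·T1 = [-4 0 6; 0 -3/2 -6; 0 0 1]
T5·…·T1 = [4 0 -6; 0 -3/2 -6; 0 0 1]
T6·…·T1 = [-4 0 6; 0 -3/2 -6; 0 0 1]

T = [-4 0 6; 0 -3/2 -6; 0 0 1]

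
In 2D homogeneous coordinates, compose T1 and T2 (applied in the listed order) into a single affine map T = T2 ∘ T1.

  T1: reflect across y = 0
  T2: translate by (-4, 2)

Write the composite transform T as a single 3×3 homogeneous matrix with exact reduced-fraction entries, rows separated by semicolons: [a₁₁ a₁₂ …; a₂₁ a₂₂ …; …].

T = [1 0 -4; 0 -1 2; 0 0 1]

T1 = [1 0 0; 0 -1 0; 0 0 1]
T2·T1 = [1 0 -4; 0 -1 2; 0 0 1]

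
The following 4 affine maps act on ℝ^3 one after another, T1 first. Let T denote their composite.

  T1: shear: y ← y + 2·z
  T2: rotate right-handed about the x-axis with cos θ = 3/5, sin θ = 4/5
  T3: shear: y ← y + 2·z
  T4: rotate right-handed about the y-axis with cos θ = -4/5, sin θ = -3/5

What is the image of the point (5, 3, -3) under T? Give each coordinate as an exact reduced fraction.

T1 shear: y ← y + 2·z: (5, 3, -3) → (5, -3, -3)
T2 rotate right-handed about the x-axis with cos θ = 3/5, sin θ = 4/5: (5, -3, -3) → (5, 3/5, -21/5)
T3 shear: y ← y + 2·z: (5, 3/5, -21/5) → (5, -39/5, -21/5)
T4 rotate right-handed about the y-axis with cos θ = -4/5, sin θ = -3/5: (5, -39/5, -21/5) → (-37/25, -39/5, 159/25)

T(p) = (-37/25, -39/5, 159/25)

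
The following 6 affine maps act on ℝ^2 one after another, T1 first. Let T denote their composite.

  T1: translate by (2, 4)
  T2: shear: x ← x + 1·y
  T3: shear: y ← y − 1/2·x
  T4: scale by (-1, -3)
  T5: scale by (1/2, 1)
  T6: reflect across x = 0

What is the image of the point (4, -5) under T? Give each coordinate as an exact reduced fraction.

T(p) = (5/2, 21/2)

T1 translate by (2, 4): (4, -5) → (6, -1)
T2 shear: x ← x + 1·y: (6, -1) → (5, -1)
T3 shear: y ← y − 1/2·x: (5, -1) → (5, -7/2)
T4 scale by (-1, -3): (5, -7/2) → (-5, 21/2)
T5 scale by (1/2, 1): (-5, 21/2) → (-5/2, 21/2)
T6 reflect across x = 0: (-5/2, 21/2) → (5/2, 21/2)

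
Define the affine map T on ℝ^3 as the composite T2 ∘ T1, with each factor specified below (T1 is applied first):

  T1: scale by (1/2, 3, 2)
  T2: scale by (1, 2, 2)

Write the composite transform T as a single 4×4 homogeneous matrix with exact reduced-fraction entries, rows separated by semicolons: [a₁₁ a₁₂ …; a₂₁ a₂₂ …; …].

T = [1/2 0 0 0; 0 6 0 0; 0 0 4 0; 0 0 0 1]

T1 = [1/2 0 0 0; 0 3 0 0; 0 0 2 0; 0 0 0 1]
T2·T1 = [1/2 0 0 0; 0 6 0 0; 0 0 4 0; 0 0 0 1]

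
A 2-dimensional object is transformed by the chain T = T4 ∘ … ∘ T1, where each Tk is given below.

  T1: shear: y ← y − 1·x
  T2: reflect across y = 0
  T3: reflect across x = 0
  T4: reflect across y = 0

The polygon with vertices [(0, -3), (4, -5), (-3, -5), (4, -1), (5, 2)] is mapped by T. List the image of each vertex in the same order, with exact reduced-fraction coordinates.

image vertices: (0, -3), (-4, -9), (3, -2), (-4, -5), (-5, -3)

T1 shear: y ← y − 1·x: (0, -3) → (0, -3); (4, -5) → (4, -9); (-3, -5) → (-3, -2); (4, -1) → (4, -5); (5, 2) → (5, -3)
T2 reflect across y = 0: (0, -3) → (0, 3); (4, -9) → (4, 9); (-3, -2) → (-3, 2); (4, -5) → (4, 5); (5, -3) → (5, 3)
T3 reflect across x = 0: (0, 3) → (0, 3); (4, 9) → (-4, 9); (-3, 2) → (3, 2); (4, 5) → (-4, 5); (5, 3) → (-5, 3)
T4 reflect across y = 0: (0, 3) → (0, -3); (-4, 9) → (-4, -9); (3, 2) → (3, -2); (-4, 5) → (-4, -5); (-5, 3) → (-5, -3)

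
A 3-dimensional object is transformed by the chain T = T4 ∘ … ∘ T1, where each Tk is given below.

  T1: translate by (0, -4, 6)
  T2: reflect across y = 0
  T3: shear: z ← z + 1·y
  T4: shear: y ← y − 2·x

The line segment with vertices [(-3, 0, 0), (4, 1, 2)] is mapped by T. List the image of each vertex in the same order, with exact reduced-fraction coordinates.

image vertices: (-3, 10, 10), (4, -5, 11)

T1 translate by (0, -4, 6): (-3, 0, 0) → (-3, -4, 6); (4, 1, 2) → (4, -3, 8)
T2 reflect across y = 0: (-3, -4, 6) → (-3, 4, 6); (4, -3, 8) → (4, 3, 8)
T3 shear: z ← z + 1·y: (-3, 4, 6) → (-3, 4, 10); (4, 3, 8) → (4, 3, 11)
T4 shear: y ← y − 2·x: (-3, 4, 10) → (-3, 10, 10); (4, 3, 11) → (4, -5, 11)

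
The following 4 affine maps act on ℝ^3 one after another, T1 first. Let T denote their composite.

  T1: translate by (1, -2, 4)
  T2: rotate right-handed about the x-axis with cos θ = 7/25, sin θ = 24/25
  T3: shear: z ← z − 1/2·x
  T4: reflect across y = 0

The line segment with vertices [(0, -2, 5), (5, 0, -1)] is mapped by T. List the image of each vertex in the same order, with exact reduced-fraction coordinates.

image vertices: (1, 244/25, -91/50), (6, 86/25, -102/25)

T1 translate by (1, -2, 4): (0, -2, 5) → (1, -4, 9); (5, 0, -1) → (6, -2, 3)
T2 rotate right-handed about the x-axis with cos θ = 7/25, sin θ = 24/25: (1, -4, 9) → (1, -244/25, -33/25); (6, -2, 3) → (6, -86/25, -27/25)
T3 shear: z ← z − 1/2·x: (1, -244/25, -33/25) → (1, -244/25, -91/50); (6, -86/25, -27/25) → (6, -86/25, -102/25)
T4 reflect across y = 0: (1, -244/25, -91/50) → (1, 244/25, -91/50); (6, -86/25, -102/25) → (6, 86/25, -102/25)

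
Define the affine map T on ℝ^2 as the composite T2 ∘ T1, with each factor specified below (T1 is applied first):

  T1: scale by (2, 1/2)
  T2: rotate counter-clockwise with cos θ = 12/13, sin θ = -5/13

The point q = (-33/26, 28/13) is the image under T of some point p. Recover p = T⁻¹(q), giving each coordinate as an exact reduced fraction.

p = (-1, 3)

T1 = [2 0 0; 0 1/2 0; 0 0 1]
T2·T1 = [24/13 5/26 0; -10/13 6/13 0; 0 0 1]
det M = 1; M⁻¹ = [6/13 -5/26 0; 10/13 24/13 0; 0 0 1]
M⁻¹ · (-33/26, 28/13)ᵀ = (-1, 3)ᵀ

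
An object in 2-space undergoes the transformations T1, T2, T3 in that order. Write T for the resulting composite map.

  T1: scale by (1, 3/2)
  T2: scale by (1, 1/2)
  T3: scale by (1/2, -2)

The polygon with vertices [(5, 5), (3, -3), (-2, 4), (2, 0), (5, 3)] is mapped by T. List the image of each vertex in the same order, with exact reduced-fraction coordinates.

T1 scale by (1, 3/2): (5, 5) → (5, 15/2); (3, -3) → (3, -9/2); (-2, 4) → (-2, 6); (2, 0) → (2, 0); (5, 3) → (5, 9/2)
T2 scale by (1, 1/2): (5, 15/2) → (5, 15/4); (3, -9/2) → (3, -9/4); (-2, 6) → (-2, 3); (2, 0) → (2, 0); (5, 9/2) → (5, 9/4)
T3 scale by (1/2, -2): (5, 15/4) → (5/2, -15/2); (3, -9/4) → (3/2, 9/2); (-2, 3) → (-1, -6); (2, 0) → (1, 0); (5, 9/4) → (5/2, -9/2)

image vertices: (5/2, -15/2), (3/2, 9/2), (-1, -6), (1, 0), (5/2, -9/2)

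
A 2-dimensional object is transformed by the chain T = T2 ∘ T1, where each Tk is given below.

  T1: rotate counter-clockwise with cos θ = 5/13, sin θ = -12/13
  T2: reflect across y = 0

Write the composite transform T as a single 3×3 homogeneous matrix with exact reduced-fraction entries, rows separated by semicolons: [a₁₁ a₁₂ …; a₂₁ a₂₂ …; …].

T = [5/13 12/13 0; 12/13 -5/13 0; 0 0 1]

T1 = [5/13 12/13 0; -12/13 5/13 0; 0 0 1]
T2·T1 = [5/13 12/13 0; 12/13 -5/13 0; 0 0 1]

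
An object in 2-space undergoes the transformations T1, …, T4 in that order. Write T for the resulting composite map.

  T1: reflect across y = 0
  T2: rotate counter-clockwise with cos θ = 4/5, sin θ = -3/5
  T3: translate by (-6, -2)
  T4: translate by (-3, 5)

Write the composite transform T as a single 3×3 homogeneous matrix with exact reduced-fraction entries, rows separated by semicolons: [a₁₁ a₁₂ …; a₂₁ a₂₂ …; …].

T = [4/5 -3/5 -9; -3/5 -4/5 3; 0 0 1]

T1 = [1 0 0; 0 -1 0; 0 0 1]
T2·T1 = [4/5 -3/5 0; -3/5 -4/5 0; 0 0 1]
T3·…·T1 = [4/5 -3/5 -6; -3/5 -4/5 -2; 0 0 1]
T4·…·T1 = [4/5 -3/5 -9; -3/5 -4/5 3; 0 0 1]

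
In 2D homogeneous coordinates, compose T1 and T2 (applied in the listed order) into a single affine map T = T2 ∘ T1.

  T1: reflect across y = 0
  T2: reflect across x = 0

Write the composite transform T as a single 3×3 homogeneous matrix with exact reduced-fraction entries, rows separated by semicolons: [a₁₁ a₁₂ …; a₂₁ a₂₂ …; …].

T = [-1 0 0; 0 -1 0; 0 0 1]

T1 = [1 0 0; 0 -1 0; 0 0 1]
T2·T1 = [-1 0 0; 0 -1 0; 0 0 1]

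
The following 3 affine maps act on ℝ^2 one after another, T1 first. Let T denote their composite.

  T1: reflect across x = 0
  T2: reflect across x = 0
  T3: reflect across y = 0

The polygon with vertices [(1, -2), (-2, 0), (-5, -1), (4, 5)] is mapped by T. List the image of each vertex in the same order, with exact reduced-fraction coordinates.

image vertices: (1, 2), (-2, 0), (-5, 1), (4, -5)

T1 reflect across x = 0: (1, -2) → (-1, -2); (-2, 0) → (2, 0); (-5, -1) → (5, -1); (4, 5) → (-4, 5)
T2 reflect across x = 0: (-1, -2) → (1, -2); (2, 0) → (-2, 0); (5, -1) → (-5, -1); (-4, 5) → (4, 5)
T3 reflect across y = 0: (1, -2) → (1, 2); (-2, 0) → (-2, 0); (-5, -1) → (-5, 1); (4, 5) → (4, -5)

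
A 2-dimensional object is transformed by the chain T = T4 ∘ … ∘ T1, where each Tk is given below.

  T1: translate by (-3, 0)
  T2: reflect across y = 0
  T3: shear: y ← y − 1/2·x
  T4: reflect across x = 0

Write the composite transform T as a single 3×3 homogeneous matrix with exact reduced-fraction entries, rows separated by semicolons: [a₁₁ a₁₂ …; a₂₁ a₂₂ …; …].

T = [-1 0 3; -1/2 -1 3/2; 0 0 1]

T1 = [1 0 -3; 0 1 0; 0 0 1]
T2·T1 = [1 0 -3; 0 -1 0; 0 0 1]
T3·…·T1 = [1 0 -3; -1/2 -1 3/2; 0 0 1]
T4·…·T1 = [-1 0 3; -1/2 -1 3/2; 0 0 1]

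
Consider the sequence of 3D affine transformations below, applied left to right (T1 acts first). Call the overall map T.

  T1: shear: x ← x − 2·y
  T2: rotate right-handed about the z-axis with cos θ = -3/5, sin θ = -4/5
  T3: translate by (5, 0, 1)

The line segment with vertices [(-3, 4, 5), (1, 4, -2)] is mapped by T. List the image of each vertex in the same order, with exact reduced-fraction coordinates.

image vertices: (74/5, 32/5, 6), (62/5, 16/5, -1)

T1 shear: x ← x − 2·y: (-3, 4, 5) → (-11, 4, 5); (1, 4, -2) → (-7, 4, -2)
T2 rotate right-handed about the z-axis with cos θ = -3/5, sin θ = -4/5: (-11, 4, 5) → (49/5, 32/5, 5); (-7, 4, -2) → (37/5, 16/5, -2)
T3 translate by (5, 0, 1): (49/5, 32/5, 5) → (74/5, 32/5, 6); (37/5, 16/5, -2) → (62/5, 16/5, -1)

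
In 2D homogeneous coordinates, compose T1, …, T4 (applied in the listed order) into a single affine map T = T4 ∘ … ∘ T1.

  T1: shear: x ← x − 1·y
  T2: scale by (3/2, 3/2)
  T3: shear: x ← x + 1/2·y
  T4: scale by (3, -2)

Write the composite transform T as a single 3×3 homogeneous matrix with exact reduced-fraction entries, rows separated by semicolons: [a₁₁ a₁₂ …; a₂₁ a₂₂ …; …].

T1 = [1 -1 0; 0 1 0; 0 0 1]
T2·T1 = [3/2 -3/2 0; 0 3/2 0; 0 0 1]
T3·…·T1 = [3/2 -3/4 0; 0 3/2 0; 0 0 1]
T4·…·T1 = [9/2 -9/4 0; 0 -3 0; 0 0 1]

T = [9/2 -9/4 0; 0 -3 0; 0 0 1]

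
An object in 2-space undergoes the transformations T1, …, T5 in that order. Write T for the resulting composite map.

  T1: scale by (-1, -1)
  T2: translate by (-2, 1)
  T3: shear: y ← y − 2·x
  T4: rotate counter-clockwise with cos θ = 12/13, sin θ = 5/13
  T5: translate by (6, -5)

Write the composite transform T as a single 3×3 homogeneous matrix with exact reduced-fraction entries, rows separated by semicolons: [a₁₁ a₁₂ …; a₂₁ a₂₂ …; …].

T1 = [-1 0 0; 0 -1 0; 0 0 1]
T2·T1 = [-1 0 -2; 0 -1 1; 0 0 1]
T3·…·T1 = [-1 0 -2; 2 -1 5; 0 0 1]
T4·…·T1 = [-22/13 5/13 -49/13; 19/13 -12/13 50/13; 0 0 1]
T5·…·T1 = [-22/13 5/13 29/13; 19/13 -12/13 -15/13; 0 0 1]

T = [-22/13 5/13 29/13; 19/13 -12/13 -15/13; 0 0 1]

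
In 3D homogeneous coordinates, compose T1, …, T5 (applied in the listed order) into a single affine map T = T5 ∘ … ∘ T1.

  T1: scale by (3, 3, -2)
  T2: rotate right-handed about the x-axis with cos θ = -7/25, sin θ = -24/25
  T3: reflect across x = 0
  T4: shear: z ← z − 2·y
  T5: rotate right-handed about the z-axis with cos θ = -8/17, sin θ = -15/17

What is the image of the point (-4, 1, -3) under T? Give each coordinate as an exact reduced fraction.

T(p) = (-111/85, -5484/425, -72/5)

T1 scale by (3, 3, -2): (-4, 1, -3) → (-12, 3, 6)
T2 rotate right-handed about the x-axis with cos θ = -7/25, sin θ = -24/25: (-12, 3, 6) → (-12, 123/25, -114/25)
T3 reflect across x = 0: (-12, 123/25, -114/25) → (12, 123/25, -114/25)
T4 shear: z ← z − 2·y: (12, 123/25, -114/25) → (12, 123/25, -72/5)
T5 rotate right-handed about the z-axis with cos θ = -8/17, sin θ = -15/17: (12, 123/25, -72/5) → (-111/85, -5484/425, -72/5)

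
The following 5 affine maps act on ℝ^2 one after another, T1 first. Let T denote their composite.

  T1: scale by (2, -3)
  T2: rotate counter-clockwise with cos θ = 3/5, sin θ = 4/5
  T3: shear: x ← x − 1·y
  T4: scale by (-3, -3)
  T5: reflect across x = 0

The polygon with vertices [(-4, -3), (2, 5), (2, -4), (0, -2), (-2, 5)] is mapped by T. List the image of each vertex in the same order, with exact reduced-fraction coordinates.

image vertices: (-33, 3), (303/5, 87/5), (-264/5, -156/5), (-126/5, -54/5), (327/5, 183/5)

T1 scale by (2, -3): (-4, -3) → (-8, 9); (2, 5) → (4, -15); (2, -4) → (4, 12); (0, -2) → (0, 6); (-2, 5) → (-4, -15)
T2 rotate counter-clockwise with cos θ = 3/5, sin θ = 4/5: (-8, 9) → (-12, -1); (4, -15) → (72/5, -29/5); (4, 12) → (-36/5, 52/5); (0, 6) → (-24/5, 18/5); (-4, -15) → (48/5, -61/5)
T3 shear: x ← x − 1·y: (-12, -1) → (-11, -1); (72/5, -29/5) → (101/5, -29/5); (-36/5, 52/5) → (-88/5, 52/5); (-24/5, 18/5) → (-42/5, 18/5); (48/5, -61/5) → (109/5, -61/5)
T4 scale by (-3, -3): (-11, -1) → (33, 3); (101/5, -29/5) → (-303/5, 87/5); (-88/5, 52/5) → (264/5, -156/5); (-42/5, 18/5) → (126/5, -54/5); (109/5, -61/5) → (-327/5, 183/5)
T5 reflect across x = 0: (33, 3) → (-33, 3); (-303/5, 87/5) → (303/5, 87/5); (264/5, -156/5) → (-264/5, -156/5); (126/5, -54/5) → (-126/5, -54/5); (-327/5, 183/5) → (327/5, 183/5)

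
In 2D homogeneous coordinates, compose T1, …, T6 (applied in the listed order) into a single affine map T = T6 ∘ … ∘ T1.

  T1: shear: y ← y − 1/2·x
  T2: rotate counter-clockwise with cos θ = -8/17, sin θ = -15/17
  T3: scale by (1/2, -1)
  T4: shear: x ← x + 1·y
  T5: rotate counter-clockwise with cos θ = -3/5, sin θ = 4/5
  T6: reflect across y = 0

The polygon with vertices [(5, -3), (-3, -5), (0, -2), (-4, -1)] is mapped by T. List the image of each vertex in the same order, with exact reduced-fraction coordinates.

image vertices: (-133/340, 214/85), (443/68, 26/17), (157/85, 76/85), (587/170, -42/85)

T1 shear: y ← y − 1/2·x: (5, -3) → (5, -11/2); (-3, -5) → (-3, -7/2); (0, -2) → (0, -2); (-4, -1) → (-4, 1)
T2 rotate counter-clockwise with cos θ = -8/17, sin θ = -15/17: (5, -11/2) → (-245/34, -31/17); (-3, -7/2) → (-57/34, 73/17); (0, -2) → (-30/17, 16/17); (-4, 1) → (47/17, 52/17)
T3 scale by (1/2, -1): (-245/34, -31/17) → (-245/68, 31/17); (-57/34, 73/17) → (-57/68, -73/17); (-30/17, 16/17) → (-15/17, -16/17); (47/17, 52/17) → (47/34, -52/17)
T4 shear: x ← x + 1·y: (-245/68, 31/17) → (-121/68, 31/17); (-57/68, -73/17) → (-349/68, -73/17); (-15/17, -16/17) → (-31/17, -16/17); (47/34, -52/17) → (-57/34, -52/17)
T5 rotate counter-clockwise with cos θ = -3/5, sin θ = 4/5: (-121/68, 31/17) → (-133/340, -214/85); (-349/68, -73/17) → (443/68, -26/17); (-31/17, -16/17) → (157/85, -76/85); (-57/34, -52/17) → (587/170, 42/85)
T6 reflect across y = 0: (-133/340, -214/85) → (-133/340, 214/85); (443/68, -26/17) → (443/68, 26/17); (157/85, -76/85) → (157/85, 76/85); (587/170, 42/85) → (587/170, -42/85)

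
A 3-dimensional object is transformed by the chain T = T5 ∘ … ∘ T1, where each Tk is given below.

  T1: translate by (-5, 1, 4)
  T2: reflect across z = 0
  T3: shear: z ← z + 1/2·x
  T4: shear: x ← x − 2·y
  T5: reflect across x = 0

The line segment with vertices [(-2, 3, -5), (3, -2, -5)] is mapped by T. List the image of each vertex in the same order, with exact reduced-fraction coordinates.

image vertices: (15, 4, -5/2), (0, -1, 0)

T1 translate by (-5, 1, 4): (-2, 3, -5) → (-7, 4, -1); (3, -2, -5) → (-2, -1, -1)
T2 reflect across z = 0: (-7, 4, -1) → (-7, 4, 1); (-2, -1, -1) → (-2, -1, 1)
T3 shear: z ← z + 1/2·x: (-7, 4, 1) → (-7, 4, -5/2); (-2, -1, 1) → (-2, -1, 0)
T4 shear: x ← x − 2·y: (-7, 4, -5/2) → (-15, 4, -5/2); (-2, -1, 0) → (0, -1, 0)
T5 reflect across x = 0: (-15, 4, -5/2) → (15, 4, -5/2); (0, -1, 0) → (0, -1, 0)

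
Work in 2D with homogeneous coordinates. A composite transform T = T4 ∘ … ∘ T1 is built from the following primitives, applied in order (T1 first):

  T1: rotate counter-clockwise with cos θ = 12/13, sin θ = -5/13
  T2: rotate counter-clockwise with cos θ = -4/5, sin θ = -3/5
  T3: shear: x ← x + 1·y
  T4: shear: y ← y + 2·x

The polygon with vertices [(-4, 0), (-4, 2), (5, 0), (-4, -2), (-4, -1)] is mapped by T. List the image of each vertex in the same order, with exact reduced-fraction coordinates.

T1 rotate counter-clockwise with cos θ = 12/13, sin θ = -5/13: (-4, 0) → (-48/13, 20/13); (-4, 2) → (-38/13, 44/13); (5, 0) → (60/13, -25/13); (-4, -2) → (-58/13, -4/13); (-4, -1) → (-53/13, 8/13)
T2 rotate counter-clockwise with cos θ = -4/5, sin θ = -3/5: (-48/13, 20/13) → (252/65, 64/65); (-38/13, 44/13) → (284/65, -62/65); (60/13, -25/13) → (-63/13, -16/13); (-58/13, -4/13) → (44/13, 38/13); (-53/13, 8/13) → (236/65, 127/65)
T3 shear: x ← x + 1·y: (252/65, 64/65) → (316/65, 64/65); (284/65, -62/65) → (222/65, -62/65); (-63/13, -16/13) → (-79/13, -16/13); (44/13, 38/13) → (82/13, 38/13); (236/65, 127/65) → (363/65, 127/65)
T4 shear: y ← y + 2·x: (316/65, 64/65) → (316/65, 696/65); (222/65, -62/65) → (222/65, 382/65); (-79/13, -16/13) → (-79/13, -174/13); (82/13, 38/13) → (82/13, 202/13); (363/65, 127/65) → (363/65, 853/65)

image vertices: (316/65, 696/65), (222/65, 382/65), (-79/13, -174/13), (82/13, 202/13), (363/65, 853/65)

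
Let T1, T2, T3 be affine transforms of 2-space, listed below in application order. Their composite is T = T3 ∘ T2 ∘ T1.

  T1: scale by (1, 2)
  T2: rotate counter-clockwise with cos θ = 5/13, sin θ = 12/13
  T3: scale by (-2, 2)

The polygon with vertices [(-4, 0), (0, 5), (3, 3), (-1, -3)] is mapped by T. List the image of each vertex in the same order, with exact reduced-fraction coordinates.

T1 scale by (1, 2): (-4, 0) → (-4, 0); (0, 5) → (0, 10); (3, 3) → (3, 6); (-1, -3) → (-1, -6)
T2 rotate counter-clockwise with cos θ = 5/13, sin θ = 12/13: (-4, 0) → (-20/13, -48/13); (0, 10) → (-120/13, 50/13); (3, 6) → (-57/13, 66/13); (-1, -6) → (67/13, -42/13)
T3 scale by (-2, 2): (-20/13, -48/13) → (40/13, -96/13); (-120/13, 50/13) → (240/13, 100/13); (-57/13, 66/13) → (114/13, 132/13); (67/13, -42/13) → (-134/13, -84/13)

image vertices: (40/13, -96/13), (240/13, 100/13), (114/13, 132/13), (-134/13, -84/13)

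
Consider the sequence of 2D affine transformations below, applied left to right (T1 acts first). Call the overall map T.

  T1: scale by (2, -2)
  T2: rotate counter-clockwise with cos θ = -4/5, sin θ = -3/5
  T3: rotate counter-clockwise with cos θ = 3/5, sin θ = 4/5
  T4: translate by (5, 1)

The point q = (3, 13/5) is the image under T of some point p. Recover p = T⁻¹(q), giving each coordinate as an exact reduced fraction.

T1 = [2 0 0; 0 -2 0; 0 0 1]
T2·T1 = [-8/5 -6/5 0; -6/5 8/5 0; 0 0 1]
T3·…·T1 = [0 -2 0; -2 0 0; 0 0 1]
T4·…·T1 = [0 -2 5; -2 0 1; 0 0 1]
det M = -4; M⁻¹ = [0 -1/2 1/2; -1/2 0 5/2; 0 0 1]
M⁻¹ · (3, 13/5)ᵀ = (-4/5, 1)ᵀ

p = (-4/5, 1)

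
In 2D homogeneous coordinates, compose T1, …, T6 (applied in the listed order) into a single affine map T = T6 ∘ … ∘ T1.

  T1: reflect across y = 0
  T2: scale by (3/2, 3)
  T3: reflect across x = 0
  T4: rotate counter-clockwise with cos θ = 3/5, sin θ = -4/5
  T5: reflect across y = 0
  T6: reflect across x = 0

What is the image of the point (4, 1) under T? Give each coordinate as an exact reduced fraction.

T(p) = (6, -3)

T1 reflect across y = 0: (4, 1) → (4, -1)
T2 scale by (3/2, 3): (4, -1) → (6, -3)
T3 reflect across x = 0: (6, -3) → (-6, -3)
T4 rotate counter-clockwise with cos θ = 3/5, sin θ = -4/5: (-6, -3) → (-6, 3)
T5 reflect across y = 0: (-6, 3) → (-6, -3)
T6 reflect across x = 0: (-6, -3) → (6, -3)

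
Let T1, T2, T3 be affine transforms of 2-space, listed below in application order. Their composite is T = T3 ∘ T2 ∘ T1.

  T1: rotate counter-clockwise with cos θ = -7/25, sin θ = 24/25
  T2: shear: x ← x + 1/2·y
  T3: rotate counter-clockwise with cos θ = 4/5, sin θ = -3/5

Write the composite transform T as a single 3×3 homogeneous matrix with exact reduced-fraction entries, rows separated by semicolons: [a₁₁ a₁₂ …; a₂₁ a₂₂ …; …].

T1 = [-7/25 -24/25 0; 24/25 -7/25 0; 0 0 1]
T2·T1 = [1/5 -11/10 0; 24/25 -7/25 0; 0 0 1]
T3·…·T1 = [92/125 -131/125 0; 81/125 109/250 0; 0 0 1]

T = [92/125 -131/125 0; 81/125 109/250 0; 0 0 1]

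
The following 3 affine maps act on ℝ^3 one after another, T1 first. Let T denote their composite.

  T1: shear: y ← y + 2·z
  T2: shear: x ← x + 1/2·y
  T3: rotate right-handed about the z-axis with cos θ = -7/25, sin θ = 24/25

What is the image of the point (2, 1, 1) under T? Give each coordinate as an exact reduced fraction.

T(p) = (-193/50, 63/25, 1)

T1 shear: y ← y + 2·z: (2, 1, 1) → (2, 3, 1)
T2 shear: x ← x + 1/2·y: (2, 3, 1) → (7/2, 3, 1)
T3 rotate right-handed about the z-axis with cos θ = -7/25, sin θ = 24/25: (7/2, 3, 1) → (-193/50, 63/25, 1)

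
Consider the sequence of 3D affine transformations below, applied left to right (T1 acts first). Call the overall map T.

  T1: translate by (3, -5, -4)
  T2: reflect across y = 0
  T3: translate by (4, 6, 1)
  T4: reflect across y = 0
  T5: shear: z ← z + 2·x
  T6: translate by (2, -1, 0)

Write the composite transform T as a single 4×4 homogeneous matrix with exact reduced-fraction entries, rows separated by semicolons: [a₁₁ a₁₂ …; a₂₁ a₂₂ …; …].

T1 = [1 0 0 3; 0 1 0 -5; 0 0 1 -4; 0 0 0 1]
T2·T1 = [1 0 0 3; 0 -1 0 5; 0 0 1 -4; 0 0 0 1]
T3·…·T1 = [1 0 0 7; 0 -1 0 11; 0 0 1 -3; 0 0 0 1]
T4·…·T1 = [1 0 0 7; 0 1 0 -11; 0 0 1 -3; 0 0 0 1]
T5·…·T1 = [1 0 0 7; 0 1 0 -11; 2 0 1 11; 0 0 0 1]
T6·…·T1 = [1 0 0 9; 0 1 0 -12; 2 0 1 11; 0 0 0 1]

T = [1 0 0 9; 0 1 0 -12; 2 0 1 11; 0 0 0 1]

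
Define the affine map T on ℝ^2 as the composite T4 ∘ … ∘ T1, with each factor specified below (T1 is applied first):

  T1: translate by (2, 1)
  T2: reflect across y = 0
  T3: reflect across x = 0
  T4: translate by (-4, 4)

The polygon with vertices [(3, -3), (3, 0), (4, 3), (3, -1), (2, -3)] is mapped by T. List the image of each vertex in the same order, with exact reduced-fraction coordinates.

image vertices: (-9, 6), (-9, 3), (-10, 0), (-9, 4), (-8, 6)

T1 translate by (2, 1): (3, -3) → (5, -2); (3, 0) → (5, 1); (4, 3) → (6, 4); (3, -1) → (5, 0); (2, -3) → (4, -2)
T2 reflect across y = 0: (5, -2) → (5, 2); (5, 1) → (5, -1); (6, 4) → (6, -4); (5, 0) → (5, 0); (4, -2) → (4, 2)
T3 reflect across x = 0: (5, 2) → (-5, 2); (5, -1) → (-5, -1); (6, -4) → (-6, -4); (5, 0) → (-5, 0); (4, 2) → (-4, 2)
T4 translate by (-4, 4): (-5, 2) → (-9, 6); (-5, -1) → (-9, 3); (-6, -4) → (-10, 0); (-5, 0) → (-9, 4); (-4, 2) → (-8, 6)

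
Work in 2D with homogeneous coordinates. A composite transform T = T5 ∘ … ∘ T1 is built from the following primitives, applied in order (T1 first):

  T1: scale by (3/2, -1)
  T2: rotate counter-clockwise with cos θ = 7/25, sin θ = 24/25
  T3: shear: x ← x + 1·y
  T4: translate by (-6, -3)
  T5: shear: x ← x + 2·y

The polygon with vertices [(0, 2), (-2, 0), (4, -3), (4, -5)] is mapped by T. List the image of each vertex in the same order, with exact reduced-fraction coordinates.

T1 scale by (3/2, -1): (0, 2) → (0, -2); (-2, 0) → (-3, 0); (4, -3) → (6, 3); (4, -5) → (6, 5)
T2 rotate counter-clockwise with cos θ = 7/25, sin θ = 24/25: (0, -2) → (48/25, -14/25); (-3, 0) → (-21/25, -72/25); (6, 3) → (-6/5, 33/5); (6, 5) → (-78/25, 179/25)
T3 shear: x ← x + 1·y: (48/25, -14/25) → (34/25, -14/25); (-21/25, -72/25) → (-93/25, -72/25); (-6/5, 33/5) → (27/5, 33/5); (-78/25, 179/25) → (101/25, 179/25)
T4 translate by (-6, -3): (34/25, -14/25) → (-116/25, -89/25); (-93/25, -72/25) → (-243/25, -147/25); (27/5, 33/5) → (-3/5, 18/5); (101/25, 179/25) → (-49/25, 104/25)
T5 shear: x ← x + 2·y: (-116/25, -89/25) → (-294/25, -89/25); (-243/25, -147/25) → (-537/25, -147/25); (-3/5, 18/5) → (33/5, 18/5); (-49/25, 104/25) → (159/25, 104/25)

image vertices: (-294/25, -89/25), (-537/25, -147/25), (33/5, 18/5), (159/25, 104/25)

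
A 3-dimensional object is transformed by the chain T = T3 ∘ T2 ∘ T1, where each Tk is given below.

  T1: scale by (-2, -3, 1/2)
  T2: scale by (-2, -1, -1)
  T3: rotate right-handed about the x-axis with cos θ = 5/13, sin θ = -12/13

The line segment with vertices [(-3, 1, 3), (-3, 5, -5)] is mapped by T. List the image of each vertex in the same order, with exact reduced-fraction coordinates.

T1 scale by (-2, -3, 1/2): (-3, 1, 3) → (6, -3, 3/2); (-3, 5, -5) → (6, -15, -5/2)
T2 scale by (-2, -1, -1): (6, -3, 3/2) → (-12, 3, -3/2); (6, -15, -5/2) → (-12, 15, 5/2)
T3 rotate right-handed about the x-axis with cos θ = 5/13, sin θ = -12/13: (-12, 3, -3/2) → (-12, -3/13, -87/26); (-12, 15, 5/2) → (-12, 105/13, -335/26)

image vertices: (-12, -3/13, -87/26), (-12, 105/13, -335/26)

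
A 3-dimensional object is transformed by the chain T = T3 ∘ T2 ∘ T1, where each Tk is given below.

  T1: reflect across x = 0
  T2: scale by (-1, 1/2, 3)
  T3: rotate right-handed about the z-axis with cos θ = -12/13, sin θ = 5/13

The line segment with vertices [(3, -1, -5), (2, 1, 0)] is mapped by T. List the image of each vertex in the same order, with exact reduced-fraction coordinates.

image vertices: (-67/26, 21/13, -15), (-53/26, 4/13, 0)

T1 reflect across x = 0: (3, -1, -5) → (-3, -1, -5); (2, 1, 0) → (-2, 1, 0)
T2 scale by (-1, 1/2, 3): (-3, -1, -5) → (3, -1/2, -15); (-2, 1, 0) → (2, 1/2, 0)
T3 rotate right-handed about the z-axis with cos θ = -12/13, sin θ = 5/13: (3, -1/2, -15) → (-67/26, 21/13, -15); (2, 1/2, 0) → (-53/26, 4/13, 0)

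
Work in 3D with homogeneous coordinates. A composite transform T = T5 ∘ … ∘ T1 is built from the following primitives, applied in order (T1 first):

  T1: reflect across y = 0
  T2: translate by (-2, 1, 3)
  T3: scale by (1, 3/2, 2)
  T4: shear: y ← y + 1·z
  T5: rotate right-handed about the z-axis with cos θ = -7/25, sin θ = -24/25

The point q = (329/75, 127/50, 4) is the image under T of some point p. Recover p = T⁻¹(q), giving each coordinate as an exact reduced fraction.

p = (-5/3, 4/3, -1)

T1 = [1 0 0 0; 0 -1 0 0; 0 0 1 0; 0 0 0 1]
T2·T1 = [1 0 0 -2; 0 -1 0 1; 0 0 1 3; 0 0 0 1]
T3·…·T1 = [1 0 0 -2; 0 -3/2 0 3/2; 0 0 2 6; 0 0 0 1]
T4·…·T1 = [1 0 0 -2; 0 -3/2 2 15/2; 0 0 2 6; 0 0 0 1]
T5·…·T1 = [-7/25 -36/25 48/25 194/25; -24/25 21/50 -14/25 -9/50; 0 0 2 6; 0 0 0 1]
det M = -3; M⁻¹ = [-7/25 -24/25 0 2; -16/25 14/75 2/3 1; 0 0 1/2 -3; 0 0 0 1]
M⁻¹ · (329/75, 127/50, 4)ᵀ = (-5/3, 4/3, -1)ᵀ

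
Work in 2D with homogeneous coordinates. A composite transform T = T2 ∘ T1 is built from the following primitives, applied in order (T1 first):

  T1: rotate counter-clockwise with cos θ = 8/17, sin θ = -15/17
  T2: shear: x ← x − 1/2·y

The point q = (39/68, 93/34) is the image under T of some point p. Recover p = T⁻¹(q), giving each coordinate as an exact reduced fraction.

p = (-3/2, 3)

T1 = [8/17 15/17 0; -15/17 8/17 0; 0 0 1]
T2·T1 = [31/34 11/17 0; -15/17 8/17 0; 0 0 1]
det M = 1; M⁻¹ = [8/17 -11/17 0; 15/17 31/34 0; 0 0 1]
M⁻¹ · (39/68, 93/34)ᵀ = (-3/2, 3)ᵀ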